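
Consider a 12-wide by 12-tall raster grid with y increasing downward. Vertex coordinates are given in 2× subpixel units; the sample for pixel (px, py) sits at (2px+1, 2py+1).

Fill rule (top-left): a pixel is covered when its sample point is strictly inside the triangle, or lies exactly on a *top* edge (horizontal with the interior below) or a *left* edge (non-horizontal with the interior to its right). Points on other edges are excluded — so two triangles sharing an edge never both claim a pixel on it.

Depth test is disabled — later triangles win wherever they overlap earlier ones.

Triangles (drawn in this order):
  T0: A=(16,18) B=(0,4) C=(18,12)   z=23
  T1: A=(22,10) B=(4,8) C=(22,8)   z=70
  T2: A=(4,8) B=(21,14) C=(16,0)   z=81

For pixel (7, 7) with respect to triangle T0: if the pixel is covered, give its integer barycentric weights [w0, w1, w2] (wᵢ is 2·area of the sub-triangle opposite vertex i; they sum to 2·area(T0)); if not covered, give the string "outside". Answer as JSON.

T0:
  2·area = 124
  edge (16, 18)→(0, 4): d=(-16,-14) top-left  bias=+0
  edge (0, 4)→(18, 12): d=(18,8) right/bottom  bias=-1
  edge (18, 12)→(16, 18): d=(-2,6) right/bottom  bias=-1
    (10,1)@(21, 3): e=[310,-186,0] → ·  [on edge]
    (2,3)@(5, 7): e=[22,14,88] → #
    (3,3)@(7, 7): e=[50,-2,76] → ·
    (2,4)@(5, 9): e=[-10,50,84] → ·
    (3,4)@(7, 9): e=[18,34,72] → #
    (4,4)@(9, 9): e=[46,18,60] → #
    (5,4)@(11, 9): e=[74,2,48] → #
    (6,4)@(13, 9): e=[102,-14,36] → ·
    (9,4)@(19, 9): e=[186,-62,0] → ·  [on edge]
    (3,5)@(7, 11): e=[-14,70,68] → ·
    (4,5)@(9, 11): e=[14,54,56] → #
    (6,5)@(13, 11): e=[70,22,32] → #
    (8,7)@(17, 15): e=[62,62,0] → ·  [on edge]
    (7,10)@(15, 21): e=[-62,186,0] → ·  [on edge]
  covered (15 px):
    · · · · · · · · · · · ·
    · · · · · · · · · · · ·
    · · · · · · · · · · · ·
    · · # · · · · · · · · ·
    · · · # # # · · · · · ·
    · · · · # # # # · · · ·
    · · · · · # # # # · · ·
    · · · · · · # # · · · ·
    · · · · · · · # · · · ·
    · · · · · · · · · · · ·
    · · · · · · · · · · · ·
    · · · · · · · · · · · ·
T1:
  2·area = 36
  edge (22, 10)→(4, 8): d=(-18,-2) top-left  bias=+0
  edge (4, 8)→(22, 8): d=(18,0) top-left  bias=+0
  edge (22, 8)→(22, 10): d=(0,2) right/bottom  bias=-1
    (6,4)@(13, 9): e=[0,18,18] → #  [on edge]
    (7,4)@(15, 9): e=[4,18,14] → #
    (8,4)@(17, 9): e=[8,18,10] → #
    (9,4)@(19, 9): e=[12,18,6] → #
    (10,4)@(21, 9): e=[16,18,2] → #
    (11,4)@(23, 9): e=[20,18,-2] → ·
    (6,5)@(13, 11): e=[-36,54,18] → ·
    (7,5)@(15, 11): e=[-32,54,14] → ·
    (8,5)@(17, 11): e=[-28,54,10] → ·
    (9,5)@(19, 11): e=[-24,54,6] → ·
    (10,5)@(21, 11): e=[-20,54,2] → ·
  covered (5 px):
    · · · · · · · · · · · ·
    · · · · · · · · · · · ·
    · · · · · · · · · · · ·
    · · · · · · · · · · · ·
    · · · · · · # # # # # ·
    · · · · · · · · · · · ·
    · · · · · · · · · · · ·
    · · · · · · · · · · · ·
    · · · · · · · · · · · ·
    · · · · · · · · · · · ·
    · · · · · · · · · · · ·
    · · · · · · · · · · · ·
T2:
  2·area = 208  (B↔C swapped to make it positive)
  edge (4, 8)→(16, 0): d=(12,-8) top-left  bias=+0
  edge (16, 0)→(21, 14): d=(5,14) right/bottom  bias=-1
  edge (21, 14)→(4, 8): d=(-17,-6) top-left  bias=+0
    (7,0)@(15, 1): e=[4,19,185] → #
    (8,0)@(17, 1): e=[20,-9,197] → ·
    (6,1)@(13, 3): e=[12,57,139] → #
    (8,1)@(17, 3): e=[44,1,163] → #
    (9,1)@(19, 3): e=[60,-27,175] → ·
    (4,2)@(9, 5): e=[4,123,81] → #
    (5,2)@(11, 5): e=[20,95,93] → #
    (9,2)@(19, 5): e=[84,-17,141] → ·
    (3,3)@(7, 7): e=[12,161,35] → #
    (9,3)@(19, 7): e=[108,-7,107] → ·
    (3,4)@(7, 9): e=[36,171,1] → #
    (9,4)@(19, 9): e=[132,3,73] → #
  covered (27 px):
    · · · · · · · # · · · ·
    · · · · · · # # # · · ·
    · · · · # # # # # · · ·
    · · · # # # # # # · · ·
    · · · # # # # # # # · ·
    · · · · · · # # # # · ·
    · · · · · · · · · # · ·
    · · · · · · · · · · · ·
    · · · · · · · · · · · ·
    · · · · · · · · · · · ·
    · · · · · · · · · · · ·
    · · · · · · · · · · · ·

Result: [78,12,34]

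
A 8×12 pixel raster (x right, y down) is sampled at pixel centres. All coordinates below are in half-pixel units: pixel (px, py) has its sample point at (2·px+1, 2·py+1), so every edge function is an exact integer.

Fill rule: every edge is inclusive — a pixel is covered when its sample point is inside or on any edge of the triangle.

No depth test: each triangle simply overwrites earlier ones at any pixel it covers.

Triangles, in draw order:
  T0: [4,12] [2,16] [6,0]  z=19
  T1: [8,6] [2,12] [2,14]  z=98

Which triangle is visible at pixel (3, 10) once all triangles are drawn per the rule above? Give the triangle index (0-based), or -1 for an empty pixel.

T0:
  2·area = 16
  edge (4, 12)→(2, 16): d=(-2,4) inclusive
  edge (2, 16)→(6, 0): d=(4,-16) inclusive
  edge (6, 0)→(4, 12): d=(-2,12) inclusive
    (2,2)@(5, 5): e=[10,4,2] → X
    (3,2)@(7, 5): e=[2,36,-22] → .
    (2,3)@(5, 7): e=[6,12,-2] → .
    (1,6)@(3, 13): e=[2,4,10] → X
    (2,6)@(5, 13): e=[-6,36,-14] → .
    (1,7)@(3, 15): e=[-2,12,6] → .
  covered (2 px):
    . . . . . . . .
    . . . . . . . .
    . . X . . . . .
    . . . . . . . .
    . . . . . . . .
    . . . . . . . .
    . X . . . . . .
    . . . . . . . .
    . . . . . . . .
    . . . . . . . .
    . . . . . . . .
    . . . . . . . .
T1:
  2·area = 12  (B↔C swapped to make it positive)
  edge (8, 6)→(2, 14): d=(-6,8) inclusive
  edge (2, 14)→(2, 12): d=(0,-2) inclusive
  edge (2, 12)→(8, 6): d=(6,-6) inclusive
    (6,0)@(13, 1): e=[-10,22,0] → .  [on edge]
    (5,1)@(11, 3): e=[-6,18,0] → .  [on edge]
    (4,2)@(9, 5): e=[-2,14,0] → .  [on edge]
    (3,3)@(7, 7): e=[2,10,0] → X  [on edge]
    (4,3)@(9, 7): e=[-14,14,12] → .
    (2,4)@(5, 9): e=[6,6,0] → X  [on edge]
    (3,4)@(7, 9): e=[-10,10,12] → .
    (1,5)@(3, 11): e=[10,2,0] → X  [on edge]
    (2,5)@(5, 11): e=[-6,6,12] → .
    (0,6)@(1, 13): e=[14,-2,0] → .  [on edge]
    (1,6)@(3, 13): e=[-2,2,12] → .
  covered (3 px):
    . . . . . . . .
    . . . . . . . .
    . . . . . . . .
    . . . X . . . .
    . . X . . . . .
    . X . . . . . .
    . . . . . . . .
    . . . . . . . .
    . . . . . . . .
    . . . . . . . .
    . . . . . . . .
    . . . . . . . .

Z-buffer (winner per pixel, '.' = empty):
  . . . . . . . .
  . . . . . . . .
  . . 0 . . . . .
  . . . 1 . . . .
  . . 1 . . . . .
  . 1 . . . . . .
  . 0 . . . . . .
  . . . . . . . .
  . . . . . . . .
  . . . . . . . .
  . . . . . . . .
  . . . . . . . .

Final: -1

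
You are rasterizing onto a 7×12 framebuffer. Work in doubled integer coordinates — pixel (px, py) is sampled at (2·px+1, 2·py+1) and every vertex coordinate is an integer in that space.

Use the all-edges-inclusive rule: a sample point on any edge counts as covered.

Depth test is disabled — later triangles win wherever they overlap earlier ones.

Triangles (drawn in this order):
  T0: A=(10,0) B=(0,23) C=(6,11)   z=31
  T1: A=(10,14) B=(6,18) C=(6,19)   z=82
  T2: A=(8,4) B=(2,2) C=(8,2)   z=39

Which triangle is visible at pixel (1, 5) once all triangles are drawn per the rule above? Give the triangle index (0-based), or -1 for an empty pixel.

T0:
  2·area = 18  (B↔C swapped to make it positive)
  edge (10, 0)→(6, 11): d=(-4,11) inclusive
  edge (6, 11)→(0, 23): d=(-6,12) inclusive
  edge (0, 23)→(10, 0): d=(10,-23) inclusive
    (5,0)@(11, 1): e=[-15,0,33] → ·  [on edge]
    (4,2)@(9, 5): e=[-9,0,27] → ·  [on edge]
    (3,3)@(7, 7): e=[5,12,1] → █
    (4,3)@(9, 7): e=[-17,-12,47] → ·
    (3,4)@(7, 9): e=[-3,0,21] → ·  [on edge]
    (2,6)@(5, 13): e=[3,0,15] → █  [on edge]
    (3,6)@(7, 13): e=[-19,-24,61] → ·
    (2,7)@(5, 15): e=[-5,-12,35] → ·
    (1,8)@(3, 17): e=[9,0,9] → █  [on edge]
    (2,8)@(5, 17): e=[-13,-24,55] → ·
    (1,9)@(3, 19): e=[1,-12,29] → ·
    (0,10)@(1, 21): e=[15,0,3] → █  [on edge]
  covered (4 px):
    · · · · · · ·
    · · · · · · ·
    · · · · · · ·
    · · · █ · · ·
    · · · · · · ·
    · · · · · · ·
    · · █ · · · ·
    · · · · · · ·
    · █ · · · · ·
    · · · · · · ·
    █ · · · · · ·
    · · · · · · ·
T1:
  2·area = 4  (B↔C swapped to make it positive)
  edge (10, 14)→(6, 19): d=(-4,5) inclusive
  edge (6, 19)→(6, 18): d=(0,-1) inclusive
  edge (6, 18)→(10, 14): d=(4,-4) inclusive
    (6,5)@(13, 11): e=[-3,7,0] → ·  [on edge]
    (5,6)@(11, 13): e=[-1,5,0] → ·  [on edge]
    (4,7)@(9, 15): e=[1,3,0] → █  [on edge]
    (5,7)@(11, 15): e=[-9,5,8] → ·
    (3,8)@(7, 17): e=[3,1,0] → █  [on edge]
    (4,8)@(9, 17): e=[-7,3,8] → ·
    (2,9)@(5, 19): e=[5,-1,0] → ·  [on edge]
    (3,9)@(7, 19): e=[-5,1,8] → ·
    (1,10)@(3, 21): e=[7,-3,0] → ·  [on edge]
    (0,11)@(1, 23): e=[9,-5,0] → ·  [on edge]
  covered (2 px):
    · · · · · · ·
    · · · · · · ·
    · · · · · · ·
    · · · · · · ·
    · · · · · · ·
    · · · · · · ·
    · · · · · · ·
    · · · · █ · ·
    · · · █ · · ·
    · · · · · · ·
    · · · · · · ·
    · · · · · · ·
T2:
  2·area = 12
  edge (8, 4)→(2, 2): d=(-6,-2) inclusive
  edge (2, 2)→(8, 2): d=(6,0) inclusive
  edge (8, 2)→(8, 4): d=(0,2) inclusive
    (2,1)@(5, 3): e=[0,6,6] → █  [on edge]
    (3,1)@(7, 3): e=[4,6,2] → █
    (4,1)@(9, 3): e=[8,6,-2] → ·
    (2,2)@(5, 5): e=[-12,18,6] → ·
    (3,2)@(7, 5): e=[-8,18,2] → ·
    (5,2)@(11, 5): e=[0,18,-6] → ·  [on edge]
  covered (2 px):
    · · · · · · ·
    · · █ █ · · ·
    · · · · · · ·
    · · · · · · ·
    · · · · · · ·
    · · · · · · ·
    · · · · · · ·
    · · · · · · ·
    · · · · · · ·
    · · · · · · ·
    · · · · · · ·
    · · · · · · ·

Z-buffer (winner per pixel, '.' = empty):
  . . . . . . .
  . . 2 2 . . .
  . . . . . . .
  . . . 0 . . .
  . . . . . . .
  . . . . . . .
  . . 0 . . . .
  . . . . 1 . .
  . 0 . 1 . . .
  . . . . . . .
  0 . . . . . .
  . . . . . . .

Answer: -1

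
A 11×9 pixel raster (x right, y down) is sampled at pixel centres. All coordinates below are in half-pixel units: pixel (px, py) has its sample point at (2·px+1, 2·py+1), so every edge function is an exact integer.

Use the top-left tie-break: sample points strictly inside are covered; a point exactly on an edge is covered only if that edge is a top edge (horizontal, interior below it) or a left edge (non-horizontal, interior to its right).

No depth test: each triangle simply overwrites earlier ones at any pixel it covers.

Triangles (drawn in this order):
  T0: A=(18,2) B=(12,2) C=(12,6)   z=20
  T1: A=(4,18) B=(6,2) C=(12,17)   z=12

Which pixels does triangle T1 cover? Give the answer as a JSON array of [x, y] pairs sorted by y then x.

T0:
  2·area = 24  (B↔C swapped to make it positive)
  edge (18, 2)→(12, 6): d=(-6,4) right/bottom  bias=-1
  edge (12, 6)→(12, 2): d=(0,-4) top-left  bias=+0
  edge (12, 2)→(18, 2): d=(6,0) top-left  bias=+0
    (6,1)@(13, 3): e=[14,4,6] → #
    (7,1)@(15, 3): e=[6,12,6] → #
    (8,1)@(17, 3): e=[-2,20,6] → ·
    (6,2)@(13, 5): e=[2,4,18] → #
    (7,2)@(15, 5): e=[-6,12,18] → ·
    (6,3)@(13, 7): e=[-10,4,30] → ·
  covered (3 px):
    · · · · · · · · · · ·
    · · · · · · # # · · ·
    · · · · · · # · · · ·
    · · · · · · · · · · ·
    · · · · · · · · · · ·
    · · · · · · · · · · ·
    · · · · · · · · · · ·
    · · · · · · · · · · ·
    · · · · · · · · · · ·
T1:
  2·area = 126
  edge (4, 18)→(6, 2): d=(2,-16) top-left  bias=+0
  edge (6, 2)→(12, 17): d=(6,15) right/bottom  bias=-1
  edge (12, 17)→(4, 18): d=(-8,1) right/bottom  bias=-1
    (3,2)@(7, 5): e=[22,3,101] → #
    (4,2)@(9, 5): e=[54,-27,99] → ·
    (3,3)@(7, 7): e=[26,15,85] → #
    (4,3)@(9, 7): e=[58,-15,83] → ·
    (3,4)@(7, 9): e=[30,27,69] → #
    (4,4)@(9, 9): e=[62,-3,67] → ·
    (2,5)@(5, 11): e=[2,69,55] → #
    (4,5)@(9, 11): e=[66,9,51] → #
    (5,5)@(11, 11): e=[98,-21,49] → ·
    (2,6)@(5, 13): e=[6,81,39] → #
    (5,6)@(11, 13): e=[102,-9,33] → ·
    (2,7)@(5, 15): e=[10,93,23] → #
  covered (17 px):
    · · · · · · · · · · ·
    · · · · · · · · · · ·
    · · · # · · · · · · ·
    · · · # · · · · · · ·
    · · · # · · · · · · ·
    · · # # # · · · · · ·
    · · # # # · · · · · ·
    · · # # # # · · · · ·
    · · # # # # · · · · ·

Final: [[3,2],[3,3],[3,4],[2,5],[3,5],[4,5],[2,6],[3,6],[4,6],[2,7],[3,7],[4,7],[5,7],[2,8],[3,8],[4,8],[5,8]]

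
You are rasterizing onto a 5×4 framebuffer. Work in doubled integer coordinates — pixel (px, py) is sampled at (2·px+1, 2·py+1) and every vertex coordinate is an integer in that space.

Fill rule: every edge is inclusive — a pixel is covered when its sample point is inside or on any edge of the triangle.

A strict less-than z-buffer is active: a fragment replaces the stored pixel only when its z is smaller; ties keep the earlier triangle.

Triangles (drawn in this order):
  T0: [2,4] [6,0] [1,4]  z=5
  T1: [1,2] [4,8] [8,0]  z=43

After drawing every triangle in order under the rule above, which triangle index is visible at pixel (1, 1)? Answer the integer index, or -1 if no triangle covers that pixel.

T0:
  2·area = 4  (B↔C swapped to make it positive)
  edge (2, 4)→(1, 4): d=(-1,0) inclusive
  edge (1, 4)→(6, 0): d=(5,-4) inclusive
  edge (6, 0)→(2, 4): d=(-4,4) inclusive
    (2,0)@(5, 1): e=[3,1,0] → █  [on edge]
    (3,0)@(7, 1): e=[3,9,-8] → ·
    (1,1)@(3, 3): e=[1,3,0] → █  [on edge]
    (2,1)@(5, 3): e=[1,11,-8] → ·
    (0,2)@(1, 5): e=[-1,5,0] → ·  [on edge]
    (1,2)@(3, 5): e=[-1,13,-8] → ·
  covered (2 px):
    · · █ · ·
    · █ · · ·
    · · · · ·
    · · · · ·
T1:
  2·area = 48  (B↔C swapped to make it positive)
  edge (1, 2)→(8, 0): d=(7,-2) inclusive
  edge (8, 0)→(4, 8): d=(-4,8) inclusive
  edge (4, 8)→(1, 2): d=(-3,-6) inclusive
    (2,0)@(5, 1): e=[1,20,27] → █
    (3,0)@(7, 1): e=[5,4,39] → █
    (4,0)@(9, 1): e=[9,-12,51] → ·
    (1,1)@(3, 3): e=[11,28,9] → █
    (3,1)@(7, 3): e=[19,-4,33] → ·
    (1,2)@(3, 5): e=[25,20,3] → █
    (3,2)@(7, 5): e=[33,-12,27] → ·
    (1,3)@(3, 7): e=[39,12,-3] → ·
    (2,3)@(5, 7): e=[43,-4,9] → ·
  covered (6 px):
    · · █ █ ·
    · █ █ · ·
    · █ █ · ·
    · · · · ·

Z-buffer (winner per pixel, '.' = empty):
  . . 0 1 .
  . 0 1 . .
  . 1 1 . .
  . . . . .

Result: 0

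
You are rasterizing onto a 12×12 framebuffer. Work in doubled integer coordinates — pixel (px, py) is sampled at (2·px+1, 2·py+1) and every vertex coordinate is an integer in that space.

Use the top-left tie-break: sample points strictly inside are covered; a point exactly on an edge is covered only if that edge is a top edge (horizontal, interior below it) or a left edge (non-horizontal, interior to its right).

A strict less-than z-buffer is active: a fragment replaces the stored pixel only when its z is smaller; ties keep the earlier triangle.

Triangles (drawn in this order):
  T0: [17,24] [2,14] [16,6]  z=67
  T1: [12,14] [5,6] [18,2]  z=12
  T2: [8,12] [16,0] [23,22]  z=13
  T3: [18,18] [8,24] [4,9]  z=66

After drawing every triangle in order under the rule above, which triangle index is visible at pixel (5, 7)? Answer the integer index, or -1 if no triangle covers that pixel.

T0:
  2·area = 260
  edge (17, 24)→(2, 14): d=(-15,-10) top-left  bias=+0
  edge (2, 14)→(16, 6): d=(14,-8) top-left  bias=+0
  edge (16, 6)→(17, 24): d=(1,18) right/bottom  bias=-1
    (7,3)@(15, 7): e=[235,6,19] → #
    (8,3)@(17, 7): e=[255,22,-17] → ·
    (5,4)@(11, 9): e=[165,2,93] → #
    (6,4)@(13, 9): e=[185,18,57] → #
    (8,4)@(17, 9): e=[225,50,-15] → ·
    (4,5)@(9, 11): e=[115,14,131] → #
    (8,5)@(17, 11): e=[195,78,-13] → ·
    (2,6)@(5, 13): e=[45,10,205] → #
    (3,6)@(7, 13): e=[65,26,169] → #
    (8,6)@(17, 13): e=[165,106,-11] → ·
    (2,7)@(5, 15): e=[15,38,207] → #
    (8,7)@(17, 15): e=[135,134,-9] → ·
  covered (30 px):
    · · · · · · · · · · · ·
    · · · · · · · · · · · ·
    · · · · · · · · · · · ·
    · · · · · · · # · · · ·
    · · · · · # # # · · · ·
    · · · · # # # # · · · ·
    · · # # # # # # · · · ·
    · · # # # # # # · · · ·
    · · · # # # # # · · · ·
    · · · · · # # # · · · ·
    · · · · · · # # · · · ·
    · · · · · · · · · · · ·
T1:
  2·area = 132
  edge (12, 14)→(5, 6): d=(-7,-8) top-left  bias=+0
  edge (5, 6)→(18, 2): d=(13,-4) top-left  bias=+0
  edge (18, 2)→(12, 14): d=(-6,12) right/bottom  bias=-1
    (7,1)@(15, 3): e=[101,1,30] → #
    (8,1)@(17, 3): e=[117,9,6] → #
    (9,1)@(19, 3): e=[133,17,-18] → ·
    (4,2)@(9, 5): e=[39,3,90] → #
    (5,2)@(11, 5): e=[55,11,66] → #
    (6,2)@(13, 5): e=[71,19,42] → #
    (8,2)@(17, 5): e=[103,35,-6] → ·
    (3,3)@(7, 7): e=[9,21,102] → #
    (8,3)@(17, 7): e=[89,61,-18] → ·
    (3,4)@(7, 9): e=[-5,47,90] → ·
    (4,4)@(9, 9): e=[11,55,66] → #
    (7,4)@(15, 9): e=[59,79,-6] → ·
  covered (16 px):
    · · · · · · · · · · · ·
    · · · · · · · # # · · ·
    · · · · # # # # · · · ·
    · · · # # # # # · · · ·
    · · · · # # # · · · · ·
    · · · · · # # · · · · ·
    · · · · · · · · · · · ·
    · · · · · · · · · · · ·
    · · · · · · · · · · · ·
    · · · · · · · · · · · ·
    · · · · · · · · · · · ·
    · · · · · · · · · · · ·
T2:
  2·area = 260
  edge (8, 12)→(16, 0): d=(8,-12) top-left  bias=+0
  edge (16, 0)→(23, 22): d=(7,22) right/bottom  bias=-1
  edge (23, 22)→(8, 12): d=(-15,-10) top-left  bias=+0
    (7,1)@(15, 3): e=[12,43,205] → #
    (8,1)@(17, 3): e=[36,-1,225] → ·
    (6,2)@(13, 5): e=[4,101,155] → #
    (8,2)@(17, 5): e=[52,13,195] → #
    (9,2)@(19, 5): e=[76,-31,215] → ·
    (6,3)@(13, 7): e=[20,115,125] → #
    (9,3)@(19, 7): e=[92,-17,185] → ·
    (5,4)@(11, 9): e=[12,173,75] → #
    (9,4)@(19, 9): e=[108,-3,155] → ·
    (4,5)@(9, 11): e=[4,231,25] → #
    (9,5)@(19, 11): e=[124,11,125] → #
    (10,5)@(21, 11): e=[148,-33,145] → ·
  covered (31 px):
    · · · · · · · · · · · ·
    · · · · · · · # · · · ·
    · · · · · · # # # · · ·
    · · · · · · # # # · · ·
    · · · · · # # # # · · ·
    · · · · # # # # # # · ·
    · · · · · # # # # # · ·
    · · · · · · # # # # · ·
    · · · · · · · · # # # ·
    · · · · · · · · · # # ·
    · · · · · · · · · · · ·
    · · · · · · · · · · · ·
T3:
  2·area = 174
  edge (18, 18)→(8, 24): d=(-10,6) right/bottom  bias=-1
  edge (8, 24)→(4, 9): d=(-4,-15) top-left  bias=+0
  edge (4, 9)→(18, 18): d=(14,9) right/bottom  bias=-1
    (2,5)@(5, 11): e=[148,7,19] → #
    (3,5)@(7, 11): e=[136,37,1] → #
    (4,5)@(9, 11): e=[124,67,-17] → ·
    (2,6)@(5, 13): e=[128,-1,47] → ·
    (3,6)@(7, 13): e=[116,29,29] → #
    (4,6)@(9, 13): e=[104,59,11] → #
    (5,6)@(11, 13): e=[92,89,-7] → ·
    (3,7)@(7, 15): e=[96,21,57] → #
    (5,7)@(11, 15): e=[72,81,21] → #
    (6,7)@(13, 15): e=[60,111,3] → #
    (7,7)@(15, 15): e=[48,141,-15] → ·
    (11,7)@(23, 15): e=[0,261,-87] → ·  [on edge]
    (6,10)@(13, 21): e=[0,87,87] → ·  [on edge]
  covered (21 px):
    · · · · · · · · · · · ·
    · · · · · · · · · · · ·
    · · · · · · · · · · · ·
    · · · · · · · · · · · ·
    · · · · · · · · · · · ·
    · · # # · · · · · · · ·
    · · · # # · · · · · · ·
    · · · # # # # · · · · ·
    · · · # # # # # · · · ·
    · · · # # # # # · · · ·
    · · · · # # · · · · · ·
    · · · · # · · · · · · ·

Z-buffer (winner per pixel, '.' = empty):
  . . . . . . . . . . . .
  . . . . . . . 1 1 . . .
  . . . . 1 1 1 1 2 . . .
  . . . 1 1 1 1 1 2 . . .
  . . . . 1 1 1 2 2 . . .
  . . 3 3 2 1 1 2 2 2 . .
  . . 0 3 3 2 2 2 2 2 . .
  . . 0 3 3 3 2 2 2 2 . .
  . . . 3 3 3 3 3 2 2 2 .
  . . . 3 3 3 3 3 . 2 2 .
  . . . . 3 3 0 0 . . . .
  . . . . 3 . . . . . . .

Final: 3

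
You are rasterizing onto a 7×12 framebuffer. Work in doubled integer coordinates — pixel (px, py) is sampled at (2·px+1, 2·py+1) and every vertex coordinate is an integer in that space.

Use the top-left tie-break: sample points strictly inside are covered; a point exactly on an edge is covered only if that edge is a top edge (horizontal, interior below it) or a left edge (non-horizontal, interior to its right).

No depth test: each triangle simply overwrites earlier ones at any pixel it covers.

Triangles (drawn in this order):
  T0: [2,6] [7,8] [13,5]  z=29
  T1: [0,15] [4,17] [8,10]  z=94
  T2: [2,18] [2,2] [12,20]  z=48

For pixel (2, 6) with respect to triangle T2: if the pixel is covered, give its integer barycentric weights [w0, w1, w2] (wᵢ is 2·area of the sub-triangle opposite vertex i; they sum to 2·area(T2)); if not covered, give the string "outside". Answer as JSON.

T0:
  2·area = 27  (B↔C swapped to make it positive)
  edge (2, 6)→(13, 5): d=(11,-1) top-left  bias=+0
  edge (13, 5)→(7, 8): d=(-6,3) right/bottom  bias=-1
  edge (7, 8)→(2, 6): d=(-5,-2) top-left  bias=+0
    (6,2)@(13, 5): e=[0,0,27] → ·  [on edge]
    (2,3)@(5, 7): e=[14,12,1] → █
    (3,3)@(7, 7): e=[16,6,5] → █
    (4,3)@(9, 7): e=[18,0,9] → ·  [on edge]
    (2,4)@(5, 9): e=[36,0,-9] → ·  [on edge]
    (3,4)@(7, 9): e=[38,-6,-5] → ·
    (0,5)@(1, 11): e=[54,0,-27] → ·  [on edge]
  covered (2 px):
    · · · · · · ·
    · · · · · · ·
    · · · · · · ·
    · · █ █ · · ·
    · · · · · · ·
    · · · · · · ·
    · · · · · · ·
    · · · · · · ·
    · · · · · · ·
    · · · · · · ·
    · · · · · · ·
    · · · · · · ·
T1:
  2·area = 36  (B↔C swapped to make it positive)
  edge (0, 15)→(8, 10): d=(8,-5) top-left  bias=+0
  edge (8, 10)→(4, 17): d=(-4,7) right/bottom  bias=-1
  edge (4, 17)→(0, 15): d=(-4,-2) top-left  bias=+0
    (3,5)@(7, 11): e=[3,3,30] → █
    (4,5)@(9, 11): e=[13,-11,34] → ·
    (2,6)@(5, 13): e=[9,9,18] → █
    (3,6)@(7, 13): e=[19,-5,22] → ·
    (0,7)@(1, 15): e=[5,29,2] → █
    (1,7)@(3, 15): e=[15,15,6] → █
    (3,7)@(7, 15): e=[35,-13,14] → ·
    (0,8)@(1, 17): e=[21,21,-6] → ·
    (1,8)@(3, 17): e=[31,7,-2] → ·
    (2,8)@(5, 17): e=[41,-7,2] → ·
  covered (5 px):
    · · · · · · ·
    · · · · · · ·
    · · · · · · ·
    · · · · · · ·
    · · · · · · ·
    · · · █ · · ·
    · · █ · · · ·
    █ █ █ · · · ·
    · · · · · · ·
    · · · · · · ·
    · · · · · · ·
    · · · · · · ·
T2:
  2·area = 160
  edge (2, 18)→(2, 2): d=(0,-16) top-left  bias=+0
  edge (2, 2)→(12, 20): d=(10,18) right/bottom  bias=-1
  edge (12, 20)→(2, 18): d=(-10,-2) top-left  bias=+0
    (1,2)@(3, 5): e=[16,12,132] → █
    (2,2)@(5, 5): e=[48,-24,136] → ·
    (1,3)@(3, 7): e=[16,32,112] → █
    (2,3)@(5, 7): e=[48,-4,116] → ·
    (1,4)@(3, 9): e=[16,52,92] → █
    (2,4)@(5, 9): e=[48,16,96] → █
    (3,4)@(7, 9): e=[80,-20,100] → ·
    (1,5)@(3, 11): e=[16,72,72] → █
    (3,5)@(7, 11): e=[80,0,80] → ·  [on edge]
    (1,6)@(3, 13): e=[16,92,52] → █
    (3,6)@(7, 13): e=[80,20,60] → █
    (4,6)@(9, 13): e=[112,-16,64] → ·
    (3,9)@(7, 19): e=[80,80,0] → █  [on edge]
  covered (20 px):
    · · · · · · ·
    · · · · · · ·
    · █ · · · · ·
    · █ · · · · ·
    · █ █ · · · ·
    · █ █ · · · ·
    · █ █ █ · · ·
    · █ █ █ █ · ·
    · █ █ █ █ · ·
    · · · █ █ █ ·
    · · · · · · ·
    · · · · · · ·

Result: [56,56,48]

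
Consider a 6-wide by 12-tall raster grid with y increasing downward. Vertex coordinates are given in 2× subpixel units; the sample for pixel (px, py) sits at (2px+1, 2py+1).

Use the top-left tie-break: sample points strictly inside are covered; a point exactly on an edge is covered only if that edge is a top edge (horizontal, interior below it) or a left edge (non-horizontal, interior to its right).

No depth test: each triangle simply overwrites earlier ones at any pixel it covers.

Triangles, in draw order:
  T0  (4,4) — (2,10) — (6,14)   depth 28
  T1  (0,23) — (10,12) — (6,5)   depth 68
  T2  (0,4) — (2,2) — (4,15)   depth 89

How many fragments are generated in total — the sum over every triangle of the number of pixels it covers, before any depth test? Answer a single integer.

T0:
  2·area = 32  (B↔C swapped to make it positive)
  edge (4, 4)→(6, 14): d=(2,10) right/bottom  bias=-1
  edge (6, 14)→(2, 10): d=(-4,-4) top-left  bias=+0
  edge (2, 10)→(4, 4): d=(2,-6) top-left  bias=+0
    (2,0)@(5, 1): e=[-16,48,0] → ·  [on edge]
    (1,3)@(3, 7): e=[16,16,0] → #  [on edge]
    (2,3)@(5, 7): e=[-4,24,12] → ·
    (0,4)@(1, 9): e=[40,0,-8] → ·  [on edge]
    (1,4)@(3, 9): e=[20,8,4] → #
    (2,4)@(5, 9): e=[0,16,16] → ·  [on edge]
    (1,5)@(3, 11): e=[24,0,8] → #  [on edge]
    (2,5)@(5, 11): e=[4,8,20] → #
    (3,5)@(7, 11): e=[-16,16,32] → ·
    (0,6)@(1, 13): e=[48,-16,0] → ·  [on edge]
    (1,6)@(3, 13): e=[28,-8,12] → ·
    (2,6)@(5, 13): e=[8,0,24] → #  [on edge]
    (3,7)@(7, 15): e=[-8,0,40] → ·  [on edge]
    (4,8)@(9, 17): e=[-24,0,56] → ·  [on edge]
    (3,9)@(7, 19): e=[0,-16,48] → ·  [on edge]
    (5,9)@(11, 19): e=[-40,0,72] → ·  [on edge]
  covered (5 px):
    · · · · · ·
    · · · · · ·
    · · · · · ·
    · # · · · ·
    · # · · · ·
    · # # · · ·
    · · # · · ·
    · · · · · ·
    · · · · · ·
    · · · · · ·
    · · · · · ·
    · · · · · ·
T1:
  2·area = 114  (B↔C swapped to make it positive)
  edge (0, 23)→(6, 5): d=(6,-18) top-left  bias=+0
  edge (6, 5)→(10, 12): d=(4,7) right/bottom  bias=-1
  edge (10, 12)→(0, 23): d=(-10,11) right/bottom  bias=-1
    (3,3)@(7, 7): e=[30,1,83] → #
    (4,3)@(9, 7): e=[66,-13,61] → ·
    (2,4)@(5, 9): e=[6,23,85] → #
    (4,4)@(9, 9): e=[78,-5,41] → ·
    (2,5)@(5, 11): e=[18,31,65] → #
    (4,5)@(9, 11): e=[90,3,21] → #
    (5,5)@(11, 11): e=[126,-11,-1] → ·
    (2,6)@(5, 13): e=[30,39,45] → #
    (5,6)@(11, 13): e=[138,-3,-21] → ·
    (1,7)@(3, 15): e=[6,61,47] → #
    (4,7)@(9, 15): e=[114,19,-19] → ·
    (1,8)@(3, 17): e=[18,69,27] → #
  covered (16 px):
    · · · · · ·
    · · · · · ·
    · · · · · ·
    · · · # · ·
    · · # # · ·
    · · # # # ·
    · · # # # ·
    · # # # · ·
    · # # · · ·
    · # · · · ·
    # · · · · ·
    · · · · · ·
T2:
  2·area = 30
  edge (0, 4)→(2, 2): d=(2,-2) top-left  bias=+0
  edge (2, 2)→(4, 15): d=(2,13) right/bottom  bias=-1
  edge (4, 15)→(0, 4): d=(-4,-11) top-left  bias=+0
    (1,0)@(3, 1): e=[0,-15,45] → ·  [on edge]
    (0,1)@(1, 3): e=[0,15,15] → #  [on edge]
    (1,1)@(3, 3): e=[4,-11,37] → ·
    (0,2)@(1, 5): e=[4,19,7] → #
    (1,2)@(3, 5): e=[8,-7,29] → ·
    (0,3)@(1, 7): e=[8,23,-1] → ·
    (1,4)@(3, 9): e=[16,1,13] → #
    (2,4)@(5, 9): e=[20,-25,35] → ·
    (1,5)@(3, 11): e=[20,5,5] → #
    (2,5)@(5, 11): e=[24,-21,27] → ·
    (1,6)@(3, 13): e=[24,9,-3] → ·
  covered (4 px):
    · · · · · ·
    # · · · · ·
    # · · · · ·
    · · · · · ·
    · # · · · ·
    · # · · · ·
    · · · · · ·
    · · · · · ·
    · · · · · ·
    · · · · · ·
    · · · · · ·
    · · · · · ·

Answer: 25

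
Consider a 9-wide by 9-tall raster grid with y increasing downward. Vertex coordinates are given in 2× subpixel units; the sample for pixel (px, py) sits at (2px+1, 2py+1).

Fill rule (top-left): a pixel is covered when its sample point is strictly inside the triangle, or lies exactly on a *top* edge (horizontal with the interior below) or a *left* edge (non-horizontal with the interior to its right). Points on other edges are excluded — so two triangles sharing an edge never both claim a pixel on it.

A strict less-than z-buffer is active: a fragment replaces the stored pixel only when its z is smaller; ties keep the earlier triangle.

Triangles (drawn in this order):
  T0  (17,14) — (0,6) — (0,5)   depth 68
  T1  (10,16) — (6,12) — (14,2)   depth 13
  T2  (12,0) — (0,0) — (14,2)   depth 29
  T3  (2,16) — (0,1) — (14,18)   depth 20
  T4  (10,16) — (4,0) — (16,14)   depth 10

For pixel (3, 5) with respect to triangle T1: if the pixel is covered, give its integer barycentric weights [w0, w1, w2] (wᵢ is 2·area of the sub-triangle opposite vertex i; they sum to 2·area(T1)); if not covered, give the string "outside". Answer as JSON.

T0:
  2·area = 17
  edge (17, 14)→(0, 6): d=(-17,-8) top-left  bias=+0
  edge (0, 6)→(0, 5): d=(0,-1) top-left  bias=+0
  edge (0, 5)→(17, 14): d=(17,9) right/bottom  bias=-1
    (1,3)@(3, 7): e=[7,3,7] → X
    (2,3)@(5, 7): e=[23,5,-11] → .
    (1,4)@(3, 9): e=[-27,3,41] → .
    (3,4)@(7, 9): e=[5,7,5] → X
    (4,4)@(9, 9): e=[21,9,-13] → .
    (3,5)@(7, 11): e=[-29,7,39] → .
    (5,5)@(11, 11): e=[3,11,3] → X
    (6,5)@(13, 11): e=[19,13,-15] → .
    (5,6)@(11, 13): e=[-31,11,37] → .
    (7,6)@(15, 13): e=[1,15,1] → X
    (8,6)@(17, 13): e=[17,17,-17] → .
    (7,7)@(15, 15): e=[-33,15,35] → .
  covered (4 px):
    . . . . . . . . .
    . . . . . . . . .
    . . . . . . . . .
    . X . . . . . . .
    . . . X . . . . .
    . . . . . X . . .
    . . . . . . . X .
    . . . . . . . . .
    . . . . . . . . .
T1:
  2·area = 72
  edge (10, 16)→(6, 12): d=(-4,-4) top-left  bias=+0
  edge (6, 12)→(14, 2): d=(8,-10) top-left  bias=+0
  edge (14, 2)→(10, 16): d=(-4,14) right/bottom  bias=-1
    (6,2)@(13, 5): e=[56,14,2] → X
    (7,2)@(15, 5): e=[64,34,-26] → .
    (0,3)@(1, 7): e=[0,-90,162] → .  [on edge]
    (5,3)@(11, 7): e=[40,10,22] → X
    (6,3)@(13, 7): e=[48,30,-6] → .
    (1,4)@(3, 9): e=[0,-54,126] → .  [on edge]
    (4,4)@(9, 9): e=[24,6,42] → X
    (6,4)@(13, 9): e=[40,46,-14] → .
    (2,5)@(5, 11): e=[0,-18,90] → .  [on edge]
    (3,5)@(7, 11): e=[8,2,62] → X
    (6,5)@(13, 11): e=[32,62,-22] → .
    (3,6)@(7, 13): e=[0,18,54] → X  [on edge]
    (4,7)@(9, 15): e=[0,54,18] → X  [on edge]
    (5,8)@(11, 17): e=[0,90,-18] → .  [on edge]
  covered (10 px):
    . . . . . . . . .
    . . . . . . . . .
    . . . . . . X . .
    . . . . . X . . .
    . . . . X X . . .
    . . . X X X . . .
    . . . X X . . . .
    . . . . X . . . .
    . . . . . . . . .
T2:
  2·area = 24  (B↔C swapped to make it positive)
  edge (12, 0)→(14, 2): d=(2,2) right/bottom  bias=-1
  edge (14, 2)→(0, 0): d=(-14,-2) top-left  bias=+0
  edge (0, 0)→(12, 0): d=(12,0) top-left  bias=+0
    (3,0)@(7, 1): e=[12,0,12] → X  [on edge]
    (4,0)@(9, 1): e=[8,4,12] → X
    (5,0)@(11, 1): e=[4,8,12] → X
    (6,0)@(13, 1): e=[0,12,12] → .  [on edge]
    (3,1)@(7, 3): e=[16,-28,36] → .
    (4,1)@(9, 3): e=[12,-24,36] → .
    (5,1)@(11, 3): e=[8,-20,36] → .
    (7,1)@(15, 3): e=[0,-12,36] → .  [on edge]
    (8,2)@(17, 5): e=[0,-36,60] → .  [on edge]
  covered (3 px):
    . . . X X X . . .
    . . . . . . . . .
    . . . . . . . . .
    . . . . . . . . .
    . . . . . . . . .
    . . . . . . . . .
    . . . . . . . . .
    . . . . . . . . .
    . . . . . . . . .
T3:
  2·area = 176
  edge (2, 16)→(0, 1): d=(-2,-15) top-left  bias=+0
  edge (0, 1)→(14, 18): d=(14,17) right/bottom  bias=-1
  edge (14, 18)→(2, 16): d=(-12,-2) top-left  bias=+0
    (0,1)@(1, 3): e=[11,11,154] → X
    (1,1)@(3, 3): e=[41,-23,158] → .
    (0,2)@(1, 5): e=[7,39,130] → X
    (1,2)@(3, 5): e=[37,5,134] → X
    (2,2)@(5, 5): e=[67,-29,138] → .
    (0,3)@(1, 7): e=[3,67,106] → X
    (2,3)@(5, 7): e=[63,-1,114] → .
    (0,4)@(1, 9): e=[-1,95,82] → .
    (1,4)@(3, 9): e=[29,61,86] → X
    (2,4)@(5, 9): e=[59,27,90] → X
    (3,4)@(7, 9): e=[89,-7,94] → .
    (1,5)@(3, 11): e=[25,89,62] → X
  covered (22 px):
    . . . . . . . . .
    X . . . . . . . .
    X X . . . . . . .
    X X . . . . . . .
    . X X . . . . . .
    . X X X . . . . .
    . X X X X . . . .
    . X X X X X . . .
    . . . . X X X . .
T4:
  2·area = 108
  edge (10, 16)→(4, 0): d=(-6,-16) top-left  bias=+0
  edge (4, 0)→(16, 14): d=(12,14) right/bottom  bias=-1
  edge (16, 14)→(10, 16): d=(-6,2) right/bottom  bias=-1
    (3,2)@(7, 5): e=[18,18,72] → X
    (4,2)@(9, 5): e=[50,-10,68] → .
    (3,3)@(7, 7): e=[6,42,60] → X
    (4,3)@(9, 7): e=[38,14,56] → X
    (5,3)@(11, 7): e=[70,-14,52] → .
    (3,4)@(7, 9): e=[-6,66,48] → .
    (4,4)@(9, 9): e=[26,38,44] → X
    (5,4)@(11, 9): e=[58,10,40] → X
    (6,4)@(13, 9): e=[90,-18,36] → .
    (4,5)@(9, 11): e=[14,62,32] → X
    (6,5)@(13, 11): e=[78,6,24] → X
    (7,5)@(15, 11): e=[110,-22,20] → .
    (6,7)@(13, 15): e=[54,54,0] → .  [on edge]
    (3,8)@(7, 17): e=[-54,162,0] → .  [on edge]
  covered (13 px):
    . . . . . . . . .
    . . . . . . . . .
    . . . X . . . . .
    . . . X X . . . .
    . . . . X X . . .
    . . . . X X X . .
    . . . . X X X X .
    . . . . . X . . .
    . . . . . . . . .

Final: [2,62,8]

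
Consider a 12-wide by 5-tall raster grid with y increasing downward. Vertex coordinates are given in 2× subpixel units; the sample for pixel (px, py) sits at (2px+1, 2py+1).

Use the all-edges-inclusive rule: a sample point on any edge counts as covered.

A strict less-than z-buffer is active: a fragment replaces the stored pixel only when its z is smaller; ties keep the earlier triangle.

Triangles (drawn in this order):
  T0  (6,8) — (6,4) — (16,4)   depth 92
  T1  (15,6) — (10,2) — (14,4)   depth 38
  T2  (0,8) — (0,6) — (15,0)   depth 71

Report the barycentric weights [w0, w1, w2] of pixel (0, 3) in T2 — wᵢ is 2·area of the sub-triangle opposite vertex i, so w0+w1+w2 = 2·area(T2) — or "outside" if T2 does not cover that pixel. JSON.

T0:
  2·area = 40
  edge (6, 8)→(6, 4): d=(0,-4) inclusive
  edge (6, 4)→(16, 4): d=(10,0) inclusive
  edge (16, 4)→(6, 8): d=(-10,4) inclusive
    (3,2)@(7, 5): e=[4,10,26] → █
    (4,2)@(9, 5): e=[12,10,18] → █
    (5,2)@(11, 5): e=[20,10,10] → █
    (6,2)@(13, 5): e=[28,10,2] → █
    (7,2)@(15, 5): e=[36,10,-6] → ·
    (3,3)@(7, 7): e=[4,30,6] → █
    (4,3)@(9, 7): e=[12,30,-2] → ·
    (5,3)@(11, 7): e=[20,30,-10] → ·
    (6,3)@(13, 7): e=[28,30,-18] → ·
    (3,4)@(7, 9): e=[4,50,-14] → ·
  covered (5 px):
    · · · · · · · · · · · ·
    · · · · · · · · · · · ·
    · · · █ █ █ █ · · · · ·
    · · · █ · · · · · · · ·
    · · · · · · · · · · · ·
T1:
  2·area = 6
  edge (15, 6)→(10, 2): d=(-5,-4) inclusive
  edge (10, 2)→(14, 4): d=(4,2) inclusive
  edge (14, 4)→(15, 6): d=(1,2) inclusive
  covered (0 px):
    · · · · · · · · · · · ·
    · · · · · · · · · · · ·
    · · · · · · · · · · · ·
    · · · · · · · · · · · ·
    · · · · · · · · · · · ·
T2:
  2·area = 30
  edge (0, 8)→(0, 6): d=(0,-2) inclusive
  edge (0, 6)→(15, 0): d=(15,-6) inclusive
  edge (15, 0)→(0, 8): d=(-15,8) inclusive
    (6,0)@(13, 1): e=[26,3,1] → █
    (7,0)@(15, 1): e=[30,15,-15] → ·
    (4,1)@(9, 3): e=[18,9,3] → █
    (5,1)@(11, 3): e=[22,21,-13] → ·
    (6,1)@(13, 3): e=[26,33,-29] → ·
    (1,2)@(3, 5): e=[6,3,21] → █
    (2,2)@(5, 5): e=[10,15,5] → █
    (3,2)@(7, 5): e=[14,27,-11] → ·
    (4,2)@(9, 5): e=[18,39,-27] → ·
    (0,3)@(1, 7): e=[2,21,7] → █
    (1,3)@(3, 7): e=[6,33,-9] → ·
    (2,3)@(5, 7): e=[10,45,-25] → ·
  covered (5 px):
    · · · · · · █ · · · · ·
    · · · · █ · · · · · · ·
    · █ █ · · · · · · · · ·
    █ · · · · · · · · · · ·
    · · · · · · · · · · · ·

Result: [21,7,2]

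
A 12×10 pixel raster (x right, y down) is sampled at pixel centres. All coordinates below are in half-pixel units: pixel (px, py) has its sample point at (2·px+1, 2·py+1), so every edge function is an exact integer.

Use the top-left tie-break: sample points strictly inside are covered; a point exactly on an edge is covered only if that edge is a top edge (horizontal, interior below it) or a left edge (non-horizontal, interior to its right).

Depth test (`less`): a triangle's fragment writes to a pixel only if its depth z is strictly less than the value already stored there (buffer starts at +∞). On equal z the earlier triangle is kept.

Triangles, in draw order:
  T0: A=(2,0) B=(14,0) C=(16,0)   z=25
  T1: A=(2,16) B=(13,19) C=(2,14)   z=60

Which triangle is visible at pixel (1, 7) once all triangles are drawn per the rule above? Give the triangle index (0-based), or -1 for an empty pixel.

T0:
  degenerate (2·area = 0) — covers nothing
T1:
  2·area = 22  (B↔C swapped to make it positive)
  edge (2, 16)→(2, 14): d=(0,-2) top-left  bias=+0
  edge (2, 14)→(13, 19): d=(11,5) right/bottom  bias=-1
  edge (13, 19)→(2, 16): d=(-11,-3) top-left  bias=+0
    (1,7)@(3, 15): e=[2,6,14] → █
    (2,7)@(5, 15): e=[6,-4,20] → ·
    (1,8)@(3, 17): e=[2,28,-8] → ·
    (3,8)@(7, 17): e=[10,8,4] → █
    (4,8)@(9, 17): e=[14,-2,10] → ·
    (3,9)@(7, 19): e=[10,30,-18] → ·
    (6,9)@(13, 19): e=[22,0,0] → ·  [on edge]
  covered (2 px):
    · · · · · · · · · · · ·
    · · · · · · · · · · · ·
    · · · · · · · · · · · ·
    · · · · · · · · · · · ·
    · · · · · · · · · · · ·
    · · · · · · · · · · · ·
    · · · · · · · · · · · ·
    · █ · · · · · · · · · ·
    · · · █ · · · · · · · ·
    · · · · · · · · · · · ·

Z-buffer (winner per pixel, '.' = empty):
  . . . . . . . . . . . .
  . . . . . . . . . . . .
  . . . . . . . . . . . .
  . . . . . . . . . . . .
  . . . . . . . . . . . .
  . . . . . . . . . . . .
  . . . . . . . . . . . .
  . 1 . . . . . . . . . .
  . . . 1 . . . . . . . .
  . . . . . . . . . . . .

Answer: 1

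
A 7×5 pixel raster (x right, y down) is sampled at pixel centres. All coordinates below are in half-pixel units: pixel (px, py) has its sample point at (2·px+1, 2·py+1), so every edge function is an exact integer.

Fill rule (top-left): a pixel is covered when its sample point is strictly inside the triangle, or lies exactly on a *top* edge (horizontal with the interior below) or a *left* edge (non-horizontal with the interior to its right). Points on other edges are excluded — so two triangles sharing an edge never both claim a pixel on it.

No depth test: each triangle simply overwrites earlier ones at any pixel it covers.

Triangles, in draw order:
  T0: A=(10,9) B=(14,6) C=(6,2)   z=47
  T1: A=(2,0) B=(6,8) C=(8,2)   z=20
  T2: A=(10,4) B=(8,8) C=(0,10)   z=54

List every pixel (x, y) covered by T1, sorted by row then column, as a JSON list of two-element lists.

T0:
  2·area = 40  (B↔C swapped to make it positive)
  edge (10, 9)→(6, 2): d=(-4,-7) top-left  bias=+0
  edge (6, 2)→(14, 6): d=(8,4) right/bottom  bias=-1
  edge (14, 6)→(10, 9): d=(-4,3) right/bottom  bias=-1
    (3,1)@(7, 3): e=[3,4,33] → #
    (4,1)@(9, 3): e=[17,-4,27] → ·
    (3,2)@(7, 5): e=[-5,20,25] → ·
    (4,2)@(9, 5): e=[9,12,19] → #
    (5,2)@(11, 5): e=[23,4,13] → #
    (6,2)@(13, 5): e=[37,-4,7] → ·
    (4,3)@(9, 7): e=[1,28,11] → #
    (6,3)@(13, 7): e=[29,12,-1] → ·
    (4,4)@(9, 9): e=[-7,44,3] → ·
    (5,4)@(11, 9): e=[7,36,-3] → ·
  covered (5 px):
    · · · · · · ·
    · · · # · · ·
    · · · · # # ·
    · · · · # # ·
    · · · · · · ·
T1:
  2·area = 40  (B↔C swapped to make it positive)
  edge (2, 0)→(8, 2): d=(6,2) right/bottom  bias=-1
  edge (8, 2)→(6, 8): d=(-2,6) right/bottom  bias=-1
  edge (6, 8)→(2, 0): d=(-4,-8) top-left  bias=+0
    (1,0)@(3, 1): e=[4,32,4] → #
    (2,0)@(5, 1): e=[0,20,20] → ·  [on edge]
    (1,1)@(3, 3): e=[16,28,-4] → ·
    (2,1)@(5, 3): e=[12,16,12] → #
    (3,1)@(7, 3): e=[8,4,28] → #
    (4,1)@(9, 3): e=[4,-8,44] → ·
    (5,1)@(11, 3): e=[0,-20,60] → ·  [on edge]
    (2,2)@(5, 5): e=[24,12,4] → #
    (3,2)@(7, 5): e=[20,0,20] → ·  [on edge]
    (2,3)@(5, 7): e=[36,8,-4] → ·
  covered (4 px):
    · # · · · · ·
    · · # # · · ·
    · · # · · · ·
    · · · · · · ·
    · · · · · · ·
T2:
  2·area = 28
  edge (10, 4)→(8, 8): d=(-2,4) right/bottom  bias=-1
  edge (8, 8)→(0, 10): d=(-8,2) right/bottom  bias=-1
  edge (0, 10)→(10, 4): d=(10,-6) top-left  bias=+0
    (4,2)@(9, 5): e=[2,22,4] → #
    (5,2)@(11, 5): e=[-6,18,16] → ·
    (2,3)@(5, 7): e=[14,14,0] → #  [on edge]
    (3,3)@(7, 7): e=[6,10,12] → #
    (4,3)@(9, 7): e=[-2,6,24] → ·
    (1,4)@(3, 9): e=[18,2,8] → #
    (2,4)@(5, 9): e=[10,-2,20] → ·
    (3,4)@(7, 9): e=[2,-6,32] → ·
  covered (4 px):
    · · · · · · ·
    · · · · · · ·
    · · · · # · ·
    · · # # · · ·
    · # · · · · ·

Answer: [[1,0],[2,1],[3,1],[2,2]]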